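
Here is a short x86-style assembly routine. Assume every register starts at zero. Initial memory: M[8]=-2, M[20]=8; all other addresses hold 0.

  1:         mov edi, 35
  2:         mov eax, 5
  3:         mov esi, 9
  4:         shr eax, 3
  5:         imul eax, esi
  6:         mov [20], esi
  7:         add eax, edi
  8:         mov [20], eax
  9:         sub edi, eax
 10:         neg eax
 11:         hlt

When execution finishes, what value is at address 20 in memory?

35

mov edi, 35 → edi=35
mov eax, 5 → eax=5
mov esi, 9 → esi=9
shr eax, 3 → eax=5>>3=0
imul eax, esi → eax=0*9=0
mov [20], esi → M[20]=9
add eax, edi → eax=0+35=35
mov [20], eax → M[20]=35
sub edi, eax → edi=35-35=0
neg eax → eax=-(35)=-35
halt.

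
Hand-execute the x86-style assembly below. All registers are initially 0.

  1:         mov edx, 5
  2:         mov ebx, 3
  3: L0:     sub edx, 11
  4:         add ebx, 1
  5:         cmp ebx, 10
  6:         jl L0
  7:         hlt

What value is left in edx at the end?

-72

mov edx, 5 → edx=5
mov ebx, 3 → ebx=3
sub edx, 11 → edx=5-11=-6
add ebx, 1 → ebx=3+1=4
cmp ebx, 10  (cmp 4,10)
jl L0: taken
sub edx, 11 → edx=(-6)-11=-17
add ebx, 1 → ebx=4+1=5
cmp ebx, 10  (cmp 5,10)
jl L0: taken
sub edx, 11 → edx=(-17)-11=-28
add ebx, 1 → ebx=5+1=6
cmp ebx, 10  (cmp 6,10)
jl L0: taken
sub edx, 11 → edx=(-28)-11=-39
add ebx, 1 → ebx=6+1=7
cmp ebx, 10  (cmp 7,10)
jl L0: taken
sub edx, 11 → edx=(-39)-11=-50
add ebx, 1 → ebx=7+1=8
cmp ebx, 10  (cmp 8,10)
jl L0: taken
sub edx, 11 → edx=(-50)-11=-61
add ebx, 1 → ebx=8+1=9
cmp ebx, 10  (cmp 9,10)
jl L0: taken
sub edx, 11 → edx=(-61)-11=-72
add ebx, 1 → ebx=9+1=10
cmp ebx, 10  (cmp 10,10)
jl L0: not taken
halt.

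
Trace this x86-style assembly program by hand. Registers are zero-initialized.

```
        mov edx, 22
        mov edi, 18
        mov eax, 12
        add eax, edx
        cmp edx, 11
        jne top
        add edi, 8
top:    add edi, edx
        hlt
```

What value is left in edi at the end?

edx=22
edi=18
eax=12
eax=12+22=34
cmp edx, 11  (cmp 22,11)
jne top: taken
edi=18+22=40
halt.

40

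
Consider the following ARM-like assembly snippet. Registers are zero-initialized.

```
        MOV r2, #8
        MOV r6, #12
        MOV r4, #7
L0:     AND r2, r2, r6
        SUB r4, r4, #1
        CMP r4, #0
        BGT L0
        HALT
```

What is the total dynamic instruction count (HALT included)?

32

after MOV r2, #8: r2=8
after MOV r6, #12: r6=12
after MOV r4, #7: r4=7
after AND r2, r2, r6: r2=8&12=8
after SUB r4, r4, #1: r4=7-1=6
CMP r4, #0  (cmp 6,0)
BGT L0: taken
after AND r2, r2, r6: r2=8&12=8
after SUB r4, r4, #1: r4=6-1=5
CMP r4, #0  (cmp 5,0)
BGT L0: taken
after AND r2, r2, r6: r2=8&12=8
after SUB r4, r4, #1: r4=5-1=4
CMP r4, #0  (cmp 4,0)
BGT L0: taken
after AND r2, r2, r6: r2=8&12=8
after SUB r4, r4, #1: r4=4-1=3
CMP r4, #0  (cmp 3,0)
BGT L0: taken
after AND r2, r2, r6: r2=8&12=8
after SUB r4, r4, #1: r4=3-1=2
CMP r4, #0  (cmp 2,0)
BGT L0: taken
after AND r2, r2, r6: r2=8&12=8
after SUB r4, r4, #1: r4=2-1=1
CMP r4, #0  (cmp 1,0)
BGT L0: taken
after AND r2, r2, r6: r2=8&12=8
after SUB r4, r4, #1: r4=1-1=0
CMP r4, #0  (cmp 0,0)
BGT L0: not taken
halt.
Total executed instructions: 32.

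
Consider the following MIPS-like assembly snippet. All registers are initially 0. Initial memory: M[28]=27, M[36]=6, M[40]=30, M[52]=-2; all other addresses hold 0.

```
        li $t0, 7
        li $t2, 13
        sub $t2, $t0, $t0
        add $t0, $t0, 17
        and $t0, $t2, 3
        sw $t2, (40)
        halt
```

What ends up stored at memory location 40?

$t0=7
$t2=13
$t2=7-7=0
$t0=7+17=24
$t0=0&3=0
sw $t2, (40) → M[40]=0
halt.

0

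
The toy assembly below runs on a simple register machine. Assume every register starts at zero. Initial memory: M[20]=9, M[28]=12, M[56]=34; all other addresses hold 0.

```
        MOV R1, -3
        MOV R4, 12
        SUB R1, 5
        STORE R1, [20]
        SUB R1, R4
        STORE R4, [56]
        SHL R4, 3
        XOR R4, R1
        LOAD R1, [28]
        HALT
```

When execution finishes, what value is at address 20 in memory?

-8

after MOV R1, -3: R1=-3
after MOV R4, 12: R4=12
after SUB R1, 5: R1=(-3)-5=-8
STORE R1, [20] → M[20]=-8
after SUB R1, R4: R1=(-8)-12=-20
STORE R4, [56] → M[56]=12
after SHL R4, 3: R4=12<<3=96
after XOR R4, R1: R4=96^(-20)=-116
after LOAD R1, [28]: R1=M[28]=12
halt.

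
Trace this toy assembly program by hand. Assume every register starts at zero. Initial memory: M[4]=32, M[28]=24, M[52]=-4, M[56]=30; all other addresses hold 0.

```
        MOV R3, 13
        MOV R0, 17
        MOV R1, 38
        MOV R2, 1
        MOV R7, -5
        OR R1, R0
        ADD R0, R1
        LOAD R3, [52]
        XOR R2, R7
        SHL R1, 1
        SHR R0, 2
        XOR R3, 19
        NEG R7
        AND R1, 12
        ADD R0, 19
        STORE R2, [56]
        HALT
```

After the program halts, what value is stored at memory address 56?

after MOV R3, 13: R3=13
after MOV R0, 17: R0=17
after MOV R1, 38: R1=38
after MOV R2, 1: R2=1
after MOV R7, -5: R7=-5
after OR R1, R0: R1=38|17=55
after ADD R0, R1: R0=17+55=72
after LOAD R3, [52]: R3=M[52]=-4
after XOR R2, R7: R2=1^(-5)=-6
after SHL R1, 1: R1=55<<1=110
after SHR R0, 2: R0=72>>2=18
after XOR R3, 19: R3=(-4)^19=-17
after NEG R7: R7=-(-5)=5
after AND R1, 12: R1=110&12=12
after ADD R0, 19: R0=18+19=37
STORE R2, [56] → M[56]=-6
halt.

-6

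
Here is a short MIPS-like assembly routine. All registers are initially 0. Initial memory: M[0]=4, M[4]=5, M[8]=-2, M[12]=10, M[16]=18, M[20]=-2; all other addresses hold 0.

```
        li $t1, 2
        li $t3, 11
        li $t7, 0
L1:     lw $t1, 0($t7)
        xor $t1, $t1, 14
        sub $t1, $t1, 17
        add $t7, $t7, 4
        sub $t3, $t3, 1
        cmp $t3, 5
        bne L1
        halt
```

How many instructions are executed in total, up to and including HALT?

46

li $t1, 2 → $t1=2
li $t3, 11 → $t3=11
li $t7, 0 → $t7=0
lw $t1, 0($t7) → $t1=M[0]=4
xor $t1, $t1, 14 → $t1=4^14=10
sub $t1, $t1, 17 → $t1=10-17=-7
add $t7, $t7, 4 → $t7=0+4=4
sub $t3, $t3, 1 → $t3=11-1=10
cmp $t3, 5  (cmp 10,5)
bne L1: taken
lw $t1, 0($t7) → $t1=M[4]=5
xor $t1, $t1, 14 → $t1=5^14=11
sub $t1, $t1, 17 → $t1=11-17=-6
add $t7, $t7, 4 → $t7=4+4=8
sub $t3, $t3, 1 → $t3=10-1=9
cmp $t3, 5  (cmp 9,5)
bne L1: taken
lw $t1, 0($t7) → $t1=M[8]=-2
xor $t1, $t1, 14 → $t1=(-2)^14=-16
sub $t1, $t1, 17 → $t1=(-16)-17=-33
add $t7, $t7, 4 → $t7=8+4=12
sub $t3, $t3, 1 → $t3=9-1=8
cmp $t3, 5  (cmp 8,5)
bne L1: taken
lw $t1, 0($t7) → $t1=M[12]=10
xor $t1, $t1, 14 → $t1=10^14=4
sub $t1, $t1, 17 → $t1=4-17=-13
add $t7, $t7, 4 → $t7=12+4=16
sub $t3, $t3, 1 → $t3=8-1=7
cmp $t3, 5  (cmp 7,5)
bne L1: taken
lw $t1, 0($t7) → $t1=M[16]=18
xor $t1, $t1, 14 → $t1=18^14=28
sub $t1, $t1, 17 → $t1=28-17=11
add $t7, $t7, 4 → $t7=16+4=20
sub $t3, $t3, 1 → $t3=7-1=6
cmp $t3, 5  (cmp 6,5)
bne L1: taken
lw $t1, 0($t7) → $t1=M[20]=-2
xor $t1, $t1, 14 → $t1=(-2)^14=-16
sub $t1, $t1, 17 → $t1=(-16)-17=-33
add $t7, $t7, 4 → $t7=20+4=24
sub $t3, $t3, 1 → $t3=6-1=5
cmp $t3, 5  (cmp 5,5)
bne L1: not taken
halt.
Total executed instructions: 46.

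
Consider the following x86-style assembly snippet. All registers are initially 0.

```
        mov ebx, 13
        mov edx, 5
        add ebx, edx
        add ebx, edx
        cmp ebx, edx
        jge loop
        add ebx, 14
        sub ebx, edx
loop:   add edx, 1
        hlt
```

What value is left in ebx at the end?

ebx=13
edx=5
ebx=13+5=18
ebx=18+5=23
cmp ebx, edx  (cmp 23,5)
jge loop: taken
edx=5+1=6
halt.

23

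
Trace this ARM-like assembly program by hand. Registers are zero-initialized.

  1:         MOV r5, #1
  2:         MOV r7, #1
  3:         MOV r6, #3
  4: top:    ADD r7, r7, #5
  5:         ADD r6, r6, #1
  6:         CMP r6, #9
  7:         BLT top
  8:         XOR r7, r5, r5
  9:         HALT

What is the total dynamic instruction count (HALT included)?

29

MOV r5, #1 → r5=1
MOV r7, #1 → r7=1
MOV r6, #3 → r6=3
ADD r7, r7, #5 → r7=1+5=6
ADD r6, r6, #1 → r6=3+1=4
CMP r6, #9  (cmp 4,9)
BLT top: taken
ADD r7, r7, #5 → r7=6+5=11
ADD r6, r6, #1 → r6=4+1=5
CMP r6, #9  (cmp 5,9)
BLT top: taken
ADD r7, r7, #5 → r7=11+5=16
ADD r6, r6, #1 → r6=5+1=6
CMP r6, #9  (cmp 6,9)
BLT top: taken
ADD r7, r7, #5 → r7=16+5=21
ADD r6, r6, #1 → r6=6+1=7
CMP r6, #9  (cmp 7,9)
BLT top: taken
ADD r7, r7, #5 → r7=21+5=26
ADD r6, r6, #1 → r6=7+1=8
CMP r6, #9  (cmp 8,9)
BLT top: taken
ADD r7, r7, #5 → r7=26+5=31
ADD r6, r6, #1 → r6=8+1=9
CMP r6, #9  (cmp 9,9)
BLT top: not taken
XOR r7, r5, r5 → r7=1^1=0
halt.
Total executed instructions: 29.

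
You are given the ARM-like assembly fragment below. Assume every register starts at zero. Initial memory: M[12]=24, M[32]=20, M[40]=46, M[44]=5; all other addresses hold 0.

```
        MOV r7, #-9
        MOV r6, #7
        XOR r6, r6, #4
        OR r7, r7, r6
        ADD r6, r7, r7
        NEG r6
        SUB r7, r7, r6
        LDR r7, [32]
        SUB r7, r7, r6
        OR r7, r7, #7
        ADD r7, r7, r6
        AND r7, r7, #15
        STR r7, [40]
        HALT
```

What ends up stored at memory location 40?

r7=-9
r6=7
r6=7^4=3
r7=(-9)|3=-9
r6=(-9)+(-9)=-18
r6=-(-18)=18
r7=(-9)-18=-27
r7=M[32]=20
r7=20-18=2
r7=2|7=7
r7=7+18=25
r7=25&15=9
STR r7, [40] → M[40]=9
halt.

9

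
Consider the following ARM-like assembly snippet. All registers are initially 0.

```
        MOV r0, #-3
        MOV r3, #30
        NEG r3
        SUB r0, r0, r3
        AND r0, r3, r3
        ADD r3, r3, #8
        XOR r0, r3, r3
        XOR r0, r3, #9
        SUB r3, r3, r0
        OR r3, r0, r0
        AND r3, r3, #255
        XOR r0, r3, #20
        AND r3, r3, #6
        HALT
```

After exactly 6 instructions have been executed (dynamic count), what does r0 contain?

-30

MOV r0, #-3 → r0=-3
MOV r3, #30 → r3=30
NEG r3 → r3=-(30)=-30
SUB r0, r0, r3 → r0=(-3)-(-30)=27
AND r0, r3, r3 → r0=(-30)&(-30)=-30
ADD r3, r3, #8 → r3=(-30)+8=-22
After step 6: r0 = -30.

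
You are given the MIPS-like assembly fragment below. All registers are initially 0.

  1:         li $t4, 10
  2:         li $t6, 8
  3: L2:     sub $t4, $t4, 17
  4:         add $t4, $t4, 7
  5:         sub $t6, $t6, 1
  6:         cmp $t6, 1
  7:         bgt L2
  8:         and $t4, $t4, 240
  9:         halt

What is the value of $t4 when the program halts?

192

after li $t4, 10: $t4=10
after li $t6, 8: $t6=8
after sub $t4, $t4, 17: $t4=10-17=-7
after add $t4, $t4, 7: $t4=(-7)+7=0
after sub $t6, $t6, 1: $t6=8-1=7
cmp $t6, 1  (cmp 7,1)
bgt L2: taken
after sub $t4, $t4, 17: $t4=0-17=-17
after add $t4, $t4, 7: $t4=(-17)+7=-10
after sub $t6, $t6, 1: $t6=7-1=6
cmp $t6, 1  (cmp 6,1)
bgt L2: taken
after sub $t4, $t4, 17: $t4=(-10)-17=-27
after add $t4, $t4, 7: $t4=(-27)+7=-20
after sub $t6, $t6, 1: $t6=6-1=5
cmp $t6, 1  (cmp 5,1)
bgt L2: taken
after sub $t4, $t4, 17: $t4=(-20)-17=-37
after add $t4, $t4, 7: $t4=(-37)+7=-30
after sub $t6, $t6, 1: $t6=5-1=4
cmp $t6, 1  (cmp 4,1)
bgt L2: taken
after sub $t4, $t4, 17: $t4=(-30)-17=-47
after add $t4, $t4, 7: $t4=(-47)+7=-40
after sub $t6, $t6, 1: $t6=4-1=3
cmp $t6, 1  (cmp 3,1)
bgt L2: taken
after sub $t4, $t4, 17: $t4=(-40)-17=-57
after add $t4, $t4, 7: $t4=(-57)+7=-50
after sub $t6, $t6, 1: $t6=3-1=2
cmp $t6, 1  (cmp 2,1)
bgt L2: taken
after sub $t4, $t4, 17: $t4=(-50)-17=-67
after add $t4, $t4, 7: $t4=(-67)+7=-60
after sub $t6, $t6, 1: $t6=2-1=1
cmp $t6, 1  (cmp 1,1)
bgt L2: not taken
after and $t4, $t4, 240: $t4=(-60)&240=192
halt.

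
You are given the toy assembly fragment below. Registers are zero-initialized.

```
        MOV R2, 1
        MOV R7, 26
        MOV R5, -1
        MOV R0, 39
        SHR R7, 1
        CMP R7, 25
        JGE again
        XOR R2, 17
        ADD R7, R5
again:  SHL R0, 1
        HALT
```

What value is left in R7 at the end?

R2=1
R7=26
R5=-1
R0=39
R7=26>>1=13
CMP R7, 25  (cmp 13,25)
JGE again: not taken
R2=1^17=16
R7=13+(-1)=12
R0=39<<1=78
halt.

12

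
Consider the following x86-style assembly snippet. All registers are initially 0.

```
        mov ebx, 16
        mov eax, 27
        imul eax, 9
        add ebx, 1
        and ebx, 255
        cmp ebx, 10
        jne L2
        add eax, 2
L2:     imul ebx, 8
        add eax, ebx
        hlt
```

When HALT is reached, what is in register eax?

379

mov ebx, 16 → ebx=16
mov eax, 27 → eax=27
imul eax, 9 → eax=27*9=243
add ebx, 1 → ebx=16+1=17
and ebx, 255 → ebx=17&255=17
cmp ebx, 10  (cmp 17,10)
jne L2: taken
imul ebx, 8 → ebx=17*8=136
add eax, ebx → eax=243+136=379
halt.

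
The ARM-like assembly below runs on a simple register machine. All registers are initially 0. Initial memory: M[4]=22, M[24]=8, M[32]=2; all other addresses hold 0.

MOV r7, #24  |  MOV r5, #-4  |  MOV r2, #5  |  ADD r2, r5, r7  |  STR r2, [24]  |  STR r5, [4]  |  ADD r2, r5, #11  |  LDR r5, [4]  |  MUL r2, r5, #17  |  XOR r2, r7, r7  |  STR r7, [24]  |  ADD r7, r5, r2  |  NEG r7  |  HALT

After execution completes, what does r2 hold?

0

MOV r7, #24 → r7=24
MOV r5, #-4 → r5=-4
MOV r2, #5 → r2=5
ADD r2, r5, r7 → r2=(-4)+24=20
STR r2, [24] → M[24]=20
STR r5, [4] → M[4]=-4
ADD r2, r5, #11 → r2=(-4)+11=7
LDR r5, [4] → r5=M[4]=-4
MUL r2, r5, #17 → r2=(-4)*17=-68
XOR r2, r7, r7 → r2=24^24=0
STR r7, [24] → M[24]=24
ADD r7, r5, r2 → r7=(-4)+0=-4
NEG r7 → r7=-(-4)=4
halt.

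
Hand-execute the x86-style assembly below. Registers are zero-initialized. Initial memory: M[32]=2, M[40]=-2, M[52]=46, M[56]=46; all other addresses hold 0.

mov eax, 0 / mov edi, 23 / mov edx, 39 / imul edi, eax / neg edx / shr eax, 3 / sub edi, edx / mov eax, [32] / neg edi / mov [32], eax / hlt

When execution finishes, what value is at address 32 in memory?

after mov eax, 0: eax=0
after mov edi, 23: edi=23
after mov edx, 39: edx=39
after imul edi, eax: edi=23*0=0
after neg edx: edx=-(39)=-39
after shr eax, 3: eax=0>>3=0
after sub edi, edx: edi=0-(-39)=39
after mov eax, [32]: eax=M[32]=2
after neg edi: edi=-(39)=-39
mov [32], eax → M[32]=2
halt.

2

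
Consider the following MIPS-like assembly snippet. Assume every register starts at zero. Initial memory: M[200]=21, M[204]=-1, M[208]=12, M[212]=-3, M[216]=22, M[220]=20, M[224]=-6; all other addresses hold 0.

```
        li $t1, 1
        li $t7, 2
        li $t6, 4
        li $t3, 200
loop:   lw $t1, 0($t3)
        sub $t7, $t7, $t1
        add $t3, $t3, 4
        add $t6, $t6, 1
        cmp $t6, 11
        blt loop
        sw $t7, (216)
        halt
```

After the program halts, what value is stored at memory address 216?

-63

after li $t1, 1: $t1=1
after li $t7, 2: $t7=2
after li $t6, 4: $t6=4
after li $t3, 200: $t3=200
after lw $t1, 0($t3): $t1=M[200]=21
after sub $t7, $t7, $t1: $t7=2-21=-19
after add $t3, $t3, 4: $t3=200+4=204
after add $t6, $t6, 1: $t6=4+1=5
cmp $t6, 11  (cmp 5,11)
blt loop: taken
after lw $t1, 0($t3): $t1=M[204]=-1
after sub $t7, $t7, $t1: $t7=(-19)-(-1)=-18
after add $t3, $t3, 4: $t3=204+4=208
after add $t6, $t6, 1: $t6=5+1=6
cmp $t6, 11  (cmp 6,11)
blt loop: taken
after lw $t1, 0($t3): $t1=M[208]=12
after sub $t7, $t7, $t1: $t7=(-18)-12=-30
after add $t3, $t3, 4: $t3=208+4=212
after add $t6, $t6, 1: $t6=6+1=7
cmp $t6, 11  (cmp 7,11)
blt loop: taken
after lw $t1, 0($t3): $t1=M[212]=-3
after sub $t7, $t7, $t1: $t7=(-30)-(-3)=-27
after add $t3, $t3, 4: $t3=212+4=216
after add $t6, $t6, 1: $t6=7+1=8
cmp $t6, 11  (cmp 8,11)
blt loop: taken
after lw $t1, 0($t3): $t1=M[216]=22
after sub $t7, $t7, $t1: $t7=(-27)-22=-49
after add $t3, $t3, 4: $t3=216+4=220
after add $t6, $t6, 1: $t6=8+1=9
cmp $t6, 11  (cmp 9,11)
blt loop: taken
after lw $t1, 0($t3): $t1=M[220]=20
after sub $t7, $t7, $t1: $t7=(-49)-20=-69
after add $t3, $t3, 4: $t3=220+4=224
after add $t6, $t6, 1: $t6=9+1=10
cmp $t6, 11  (cmp 10,11)
blt loop: taken
after lw $t1, 0($t3): $t1=M[224]=-6
after sub $t7, $t7, $t1: $t7=(-69)-(-6)=-63
after add $t3, $t3, 4: $t3=224+4=228
after add $t6, $t6, 1: $t6=10+1=11
cmp $t6, 11  (cmp 11,11)
blt loop: not taken
sw $t7, (216) → M[216]=-63
halt.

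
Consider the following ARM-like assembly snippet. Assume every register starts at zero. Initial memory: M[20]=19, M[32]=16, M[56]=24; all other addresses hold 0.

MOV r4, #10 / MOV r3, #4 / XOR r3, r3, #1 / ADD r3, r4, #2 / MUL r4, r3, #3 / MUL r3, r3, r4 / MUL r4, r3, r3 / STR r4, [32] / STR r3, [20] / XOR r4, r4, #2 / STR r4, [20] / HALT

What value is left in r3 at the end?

MOV r4, #10 → r4=10
MOV r3, #4 → r3=4
XOR r3, r3, #1 → r3=4^1=5
ADD r3, r4, #2 → r3=10+2=12
MUL r4, r3, #3 → r4=12*3=36
MUL r3, r3, r4 → r3=12*36=432
MUL r4, r3, r3 → r4=432*432=186624
STR r4, [32] → M[32]=186624
STR r3, [20] → M[20]=432
XOR r4, r4, #2 → r4=186624^2=186626
STR r4, [20] → M[20]=186626
halt.

432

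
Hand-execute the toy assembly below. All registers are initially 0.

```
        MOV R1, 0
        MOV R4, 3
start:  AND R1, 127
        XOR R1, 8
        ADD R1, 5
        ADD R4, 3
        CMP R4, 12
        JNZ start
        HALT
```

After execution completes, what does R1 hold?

7

R1=0
R4=3
R1=0&127=0
R1=0^8=8
R1=8+5=13
R4=3+3=6
CMP R4, 12  (cmp 6,12)
JNZ start: taken
R1=13&127=13
R1=13^8=5
R1=5+5=10
R4=6+3=9
CMP R4, 12  (cmp 9,12)
JNZ start: taken
R1=10&127=10
R1=10^8=2
R1=2+5=7
R4=9+3=12
CMP R4, 12  (cmp 12,12)
JNZ start: not taken
halt.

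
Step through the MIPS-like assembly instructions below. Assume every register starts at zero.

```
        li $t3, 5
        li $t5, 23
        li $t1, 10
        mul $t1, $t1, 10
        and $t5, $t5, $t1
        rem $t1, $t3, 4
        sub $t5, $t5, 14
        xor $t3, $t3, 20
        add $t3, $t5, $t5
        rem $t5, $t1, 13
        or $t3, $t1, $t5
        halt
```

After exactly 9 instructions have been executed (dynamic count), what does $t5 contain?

-10

after li $t3, 5: $t3=5
after li $t5, 23: $t5=23
after li $t1, 10: $t1=10
after mul $t1, $t1, 10: $t1=10*10=100
after and $t5, $t5, $t1: $t5=23&100=4
after rem $t1, $t3, 4: $t1=5%4=1
after sub $t5, $t5, 14: $t5=4-14=-10
after xor $t3, $t3, 20: $t3=5^20=17
after add $t3, $t5, $t5: $t3=(-10)+(-10)=-20
After step 9: $t5 = -10.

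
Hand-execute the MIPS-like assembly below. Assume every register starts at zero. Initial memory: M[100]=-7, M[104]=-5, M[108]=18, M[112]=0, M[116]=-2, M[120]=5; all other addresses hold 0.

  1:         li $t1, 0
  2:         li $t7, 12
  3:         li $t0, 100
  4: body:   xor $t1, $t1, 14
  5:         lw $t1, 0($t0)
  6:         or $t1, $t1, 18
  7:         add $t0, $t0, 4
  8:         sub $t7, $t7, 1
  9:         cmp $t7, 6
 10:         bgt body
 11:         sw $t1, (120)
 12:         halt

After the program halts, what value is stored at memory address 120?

23

li $t1, 0 → $t1=0
li $t7, 12 → $t7=12
li $t0, 100 → $t0=100
xor $t1, $t1, 14 → $t1=0^14=14
lw $t1, 0($t0) → $t1=M[100]=-7
or $t1, $t1, 18 → $t1=(-7)|18=-5
add $t0, $t0, 4 → $t0=100+4=104
sub $t7, $t7, 1 → $t7=12-1=11
cmp $t7, 6  (cmp 11,6)
bgt body: taken
xor $t1, $t1, 14 → $t1=(-5)^14=-11
lw $t1, 0($t0) → $t1=M[104]=-5
or $t1, $t1, 18 → $t1=(-5)|18=-5
add $t0, $t0, 4 → $t0=104+4=108
sub $t7, $t7, 1 → $t7=11-1=10
cmp $t7, 6  (cmp 10,6)
bgt body: taken
xor $t1, $t1, 14 → $t1=(-5)^14=-11
lw $t1, 0($t0) → $t1=M[108]=18
or $t1, $t1, 18 → $t1=18|18=18
add $t0, $t0, 4 → $t0=108+4=112
sub $t7, $t7, 1 → $t7=10-1=9
cmp $t7, 6  (cmp 9,6)
bgt body: taken
xor $t1, $t1, 14 → $t1=18^14=28
lw $t1, 0($t0) → $t1=M[112]=0
or $t1, $t1, 18 → $t1=0|18=18
add $t0, $t0, 4 → $t0=112+4=116
sub $t7, $t7, 1 → $t7=9-1=8
cmp $t7, 6  (cmp 8,6)
bgt body: taken
xor $t1, $t1, 14 → $t1=18^14=28
lw $t1, 0($t0) → $t1=M[116]=-2
or $t1, $t1, 18 → $t1=(-2)|18=-2
add $t0, $t0, 4 → $t0=116+4=120
sub $t7, $t7, 1 → $t7=8-1=7
cmp $t7, 6  (cmp 7,6)
bgt body: taken
xor $t1, $t1, 14 → $t1=(-2)^14=-16
lw $t1, 0($t0) → $t1=M[120]=5
or $t1, $t1, 18 → $t1=5|18=23
add $t0, $t0, 4 → $t0=120+4=124
sub $t7, $t7, 1 → $t7=7-1=6
cmp $t7, 6  (cmp 6,6)
bgt body: not taken
sw $t1, (120) → M[120]=23
halt.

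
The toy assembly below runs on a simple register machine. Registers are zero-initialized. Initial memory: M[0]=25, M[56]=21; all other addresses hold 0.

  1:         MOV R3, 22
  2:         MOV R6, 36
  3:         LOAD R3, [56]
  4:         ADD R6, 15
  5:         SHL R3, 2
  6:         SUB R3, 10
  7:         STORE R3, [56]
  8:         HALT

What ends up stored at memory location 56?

74

R3=22
R6=36
R3=M[56]=21
R6=36+15=51
R3=21<<2=84
R3=84-10=74
STORE R3, [56] → M[56]=74
halt.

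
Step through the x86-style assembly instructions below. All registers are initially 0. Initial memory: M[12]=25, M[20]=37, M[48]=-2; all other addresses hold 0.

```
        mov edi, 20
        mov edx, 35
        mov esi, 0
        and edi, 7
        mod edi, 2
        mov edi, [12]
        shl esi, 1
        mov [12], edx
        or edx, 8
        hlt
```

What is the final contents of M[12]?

35

mov edi, 20 → edi=20
mov edx, 35 → edx=35
mov esi, 0 → esi=0
and edi, 7 → edi=20&7=4
mod edi, 2 → edi=4%2=0
mov edi, [12] → edi=M[12]=25
shl esi, 1 → esi=0<<1=0
mov [12], edx → M[12]=35
or edx, 8 → edx=35|8=43
halt.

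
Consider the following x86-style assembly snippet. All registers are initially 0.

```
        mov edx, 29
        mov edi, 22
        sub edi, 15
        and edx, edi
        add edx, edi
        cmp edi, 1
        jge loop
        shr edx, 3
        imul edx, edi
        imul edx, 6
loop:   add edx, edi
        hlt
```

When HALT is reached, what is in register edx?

after mov edx, 29: edx=29
after mov edi, 22: edi=22
after sub edi, 15: edi=22-15=7
after and edx, edi: edx=29&7=5
after add edx, edi: edx=5+7=12
cmp edi, 1  (cmp 7,1)
jge loop: taken
after add edx, edi: edx=12+7=19
halt.

19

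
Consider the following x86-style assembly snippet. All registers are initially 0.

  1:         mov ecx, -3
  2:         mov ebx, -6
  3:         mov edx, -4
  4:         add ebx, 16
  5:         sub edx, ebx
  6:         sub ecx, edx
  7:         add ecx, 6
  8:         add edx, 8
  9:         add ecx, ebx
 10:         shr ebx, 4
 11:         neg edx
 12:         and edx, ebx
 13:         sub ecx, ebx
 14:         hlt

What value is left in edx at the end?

0

mov ecx, -3 → ecx=-3
mov ebx, -6 → ebx=-6
mov edx, -4 → edx=-4
add ebx, 16 → ebx=(-6)+16=10
sub edx, ebx → edx=(-4)-10=-14
sub ecx, edx → ecx=(-3)-(-14)=11
add ecx, 6 → ecx=11+6=17
add edx, 8 → edx=(-14)+8=-6
add ecx, ebx → ecx=17+10=27
shr ebx, 4 → ebx=10>>4=0
neg edx → edx=-(-6)=6
and edx, ebx → edx=6&0=0
sub ecx, ebx → ecx=27-0=27
halt.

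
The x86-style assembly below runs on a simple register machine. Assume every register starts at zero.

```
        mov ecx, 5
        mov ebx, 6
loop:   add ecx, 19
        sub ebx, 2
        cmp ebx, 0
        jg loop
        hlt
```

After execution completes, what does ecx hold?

62

mov ecx, 5 → ecx=5
mov ebx, 6 → ebx=6
add ecx, 19 → ecx=5+19=24
sub ebx, 2 → ebx=6-2=4
cmp ebx, 0  (cmp 4,0)
jg loop: taken
add ecx, 19 → ecx=24+19=43
sub ebx, 2 → ebx=4-2=2
cmp ebx, 0  (cmp 2,0)
jg loop: taken
add ecx, 19 → ecx=43+19=62
sub ebx, 2 → ebx=2-2=0
cmp ebx, 0  (cmp 0,0)
jg loop: not taken
halt.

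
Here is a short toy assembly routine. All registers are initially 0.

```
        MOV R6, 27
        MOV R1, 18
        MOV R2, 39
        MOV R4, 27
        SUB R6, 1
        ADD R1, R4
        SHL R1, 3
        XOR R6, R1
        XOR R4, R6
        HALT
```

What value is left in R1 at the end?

after MOV R6, 27: R6=27
after MOV R1, 18: R1=18
after MOV R2, 39: R2=39
after MOV R4, 27: R4=27
after SUB R6, 1: R6=27-1=26
after ADD R1, R4: R1=18+27=45
after SHL R1, 3: R1=45<<3=360
after XOR R6, R1: R6=26^360=370
after XOR R4, R6: R4=27^370=361
halt.

360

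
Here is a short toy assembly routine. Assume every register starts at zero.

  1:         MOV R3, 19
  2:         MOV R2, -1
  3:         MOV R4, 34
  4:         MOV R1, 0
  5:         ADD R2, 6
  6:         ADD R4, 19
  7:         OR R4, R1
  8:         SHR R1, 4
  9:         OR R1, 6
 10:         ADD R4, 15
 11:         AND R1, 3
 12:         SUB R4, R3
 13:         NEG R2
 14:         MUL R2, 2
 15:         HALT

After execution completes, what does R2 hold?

-10

after MOV R3, 19: R3=19
after MOV R2, -1: R2=-1
after MOV R4, 34: R4=34
after MOV R1, 0: R1=0
after ADD R2, 6: R2=(-1)+6=5
after ADD R4, 19: R4=34+19=53
after OR R4, R1: R4=53|0=53
after SHR R1, 4: R1=0>>4=0
after OR R1, 6: R1=0|6=6
after ADD R4, 15: R4=53+15=68
after AND R1, 3: R1=6&3=2
after SUB R4, R3: R4=68-19=49
after NEG R2: R2=-(5)=-5
after MUL R2, 2: R2=(-5)*2=-10
halt.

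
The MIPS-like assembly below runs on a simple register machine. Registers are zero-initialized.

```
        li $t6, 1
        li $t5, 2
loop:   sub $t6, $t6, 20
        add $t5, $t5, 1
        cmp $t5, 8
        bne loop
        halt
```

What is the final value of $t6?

-119

$t6=1
$t5=2
$t6=1-20=-19
$t5=2+1=3
cmp $t5, 8  (cmp 3,8)
bne loop: taken
$t6=(-19)-20=-39
$t5=3+1=4
cmp $t5, 8  (cmp 4,8)
bne loop: taken
$t6=(-39)-20=-59
$t5=4+1=5
cmp $t5, 8  (cmp 5,8)
bne loop: taken
$t6=(-59)-20=-79
$t5=5+1=6
cmp $t5, 8  (cmp 6,8)
bne loop: taken
$t6=(-79)-20=-99
$t5=6+1=7
cmp $t5, 8  (cmp 7,8)
bne loop: taken
$t6=(-99)-20=-119
$t5=7+1=8
cmp $t5, 8  (cmp 8,8)
bne loop: not taken
halt.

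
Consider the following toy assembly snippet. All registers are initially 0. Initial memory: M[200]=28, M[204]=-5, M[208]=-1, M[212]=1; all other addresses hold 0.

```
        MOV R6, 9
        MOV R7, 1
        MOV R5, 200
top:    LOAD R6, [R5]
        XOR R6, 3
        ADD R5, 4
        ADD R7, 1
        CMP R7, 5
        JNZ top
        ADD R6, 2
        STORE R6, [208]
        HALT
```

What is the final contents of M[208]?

4

after MOV R6, 9: R6=9
after MOV R7, 1: R7=1
after MOV R5, 200: R5=200
after LOAD R6, [R5]: R6=M[200]=28
after XOR R6, 3: R6=28^3=31
after ADD R5, 4: R5=200+4=204
after ADD R7, 1: R7=1+1=2
CMP R7, 5  (cmp 2,5)
JNZ top: taken
after LOAD R6, [R5]: R6=M[204]=-5
after XOR R6, 3: R6=(-5)^3=-8
after ADD R5, 4: R5=204+4=208
after ADD R7, 1: R7=2+1=3
CMP R7, 5  (cmp 3,5)
JNZ top: taken
after LOAD R6, [R5]: R6=M[208]=-1
after XOR R6, 3: R6=(-1)^3=-4
after ADD R5, 4: R5=208+4=212
after ADD R7, 1: R7=3+1=4
CMP R7, 5  (cmp 4,5)
JNZ top: taken
after LOAD R6, [R5]: R6=M[212]=1
after XOR R6, 3: R6=1^3=2
after ADD R5, 4: R5=212+4=216
after ADD R7, 1: R7=4+1=5
CMP R7, 5  (cmp 5,5)
JNZ top: not taken
after ADD R6, 2: R6=2+2=4
STORE R6, [208] → M[208]=4
halt.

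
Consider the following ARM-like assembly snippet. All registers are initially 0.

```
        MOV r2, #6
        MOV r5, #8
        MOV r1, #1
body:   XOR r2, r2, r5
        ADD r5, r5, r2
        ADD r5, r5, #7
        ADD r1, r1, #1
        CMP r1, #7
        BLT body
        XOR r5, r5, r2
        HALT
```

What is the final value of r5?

618

MOV r2, #6 → r2=6
MOV r5, #8 → r5=8
MOV r1, #1 → r1=1
XOR r2, r2, r5 → r2=6^8=14
ADD r5, r5, r2 → r5=8+14=22
ADD r5, r5, #7 → r5=22+7=29
ADD r1, r1, #1 → r1=1+1=2
CMP r1, #7  (cmp 2,7)
BLT body: taken
XOR r2, r2, r5 → r2=14^29=19
ADD r5, r5, r2 → r5=29+19=48
ADD r5, r5, #7 → r5=48+7=55
ADD r1, r1, #1 → r1=2+1=3
CMP r1, #7  (cmp 3,7)
BLT body: taken
XOR r2, r2, r5 → r2=19^55=36
ADD r5, r5, r2 → r5=55+36=91
ADD r5, r5, #7 → r5=91+7=98
ADD r1, r1, #1 → r1=3+1=4
CMP r1, #7  (cmp 4,7)
BLT body: taken
XOR r2, r2, r5 → r2=36^98=70
ADD r5, r5, r2 → r5=98+70=168
ADD r5, r5, #7 → r5=168+7=175
ADD r1, r1, #1 → r1=4+1=5
CMP r1, #7  (cmp 5,7)
BLT body: taken
XOR r2, r2, r5 → r2=70^175=233
ADD r5, r5, r2 → r5=175+233=408
ADD r5, r5, #7 → r5=408+7=415
ADD r1, r1, #1 → r1=5+1=6
CMP r1, #7  (cmp 6,7)
BLT body: taken
XOR r2, r2, r5 → r2=233^415=374
ADD r5, r5, r2 → r5=415+374=789
ADD r5, r5, #7 → r5=789+7=796
ADD r1, r1, #1 → r1=6+1=7
CMP r1, #7  (cmp 7,7)
BLT body: not taken
XOR r5, r5, r2 → r5=796^374=618
halt.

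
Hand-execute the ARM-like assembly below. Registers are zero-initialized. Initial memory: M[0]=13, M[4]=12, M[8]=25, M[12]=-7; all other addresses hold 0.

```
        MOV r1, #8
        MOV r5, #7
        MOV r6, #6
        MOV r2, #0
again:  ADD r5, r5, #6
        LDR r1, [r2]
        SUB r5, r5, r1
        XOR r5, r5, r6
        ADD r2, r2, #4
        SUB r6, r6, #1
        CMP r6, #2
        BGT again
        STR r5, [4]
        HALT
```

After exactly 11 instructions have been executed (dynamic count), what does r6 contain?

5

r1=8
r5=7
r6=6
r2=0
r5=7+6=13
r1=M[0]=13
r5=13-13=0
r5=0^6=6
r2=0+4=4
r6=6-1=5
CMP r6, #2  (cmp 5,2)
After step 11: r6 = 5.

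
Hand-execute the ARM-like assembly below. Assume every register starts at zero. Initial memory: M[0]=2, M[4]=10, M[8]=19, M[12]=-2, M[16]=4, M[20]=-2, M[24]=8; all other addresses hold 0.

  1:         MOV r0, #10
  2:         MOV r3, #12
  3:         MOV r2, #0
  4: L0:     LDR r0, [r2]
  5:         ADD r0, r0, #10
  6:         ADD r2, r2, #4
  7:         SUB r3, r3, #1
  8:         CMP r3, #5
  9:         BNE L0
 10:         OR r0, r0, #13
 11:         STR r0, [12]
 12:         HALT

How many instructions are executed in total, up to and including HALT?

after MOV r0, #10: r0=10
after MOV r3, #12: r3=12
after MOV r2, #0: r2=0
after LDR r0, [r2]: r0=M[0]=2
after ADD r0, r0, #10: r0=2+10=12
after ADD r2, r2, #4: r2=0+4=4
after SUB r3, r3, #1: r3=12-1=11
CMP r3, #5  (cmp 11,5)
BNE L0: taken
after LDR r0, [r2]: r0=M[4]=10
after ADD r0, r0, #10: r0=10+10=20
after ADD r2, r2, #4: r2=4+4=8
after SUB r3, r3, #1: r3=11-1=10
CMP r3, #5  (cmp 10,5)
BNE L0: taken
after LDR r0, [r2]: r0=M[8]=19
after ADD r0, r0, #10: r0=19+10=29
after ADD r2, r2, #4: r2=8+4=12
after SUB r3, r3, #1: r3=10-1=9
CMP r3, #5  (cmp 9,5)
BNE L0: taken
after LDR r0, [r2]: r0=M[12]=-2
after ADD r0, r0, #10: r0=(-2)+10=8
after ADD r2, r2, #4: r2=12+4=16
after SUB r3, r3, #1: r3=9-1=8
CMP r3, #5  (cmp 8,5)
BNE L0: taken
after LDR r0, [r2]: r0=M[16]=4
after ADD r0, r0, #10: r0=4+10=14
after ADD r2, r2, #4: r2=16+4=20
after SUB r3, r3, #1: r3=8-1=7
CMP r3, #5  (cmp 7,5)
BNE L0: taken
after LDR r0, [r2]: r0=M[20]=-2
after ADD r0, r0, #10: r0=(-2)+10=8
after ADD r2, r2, #4: r2=20+4=24
after SUB r3, r3, #1: r3=7-1=6
CMP r3, #5  (cmp 6,5)
BNE L0: taken
after LDR r0, [r2]: r0=M[24]=8
after ADD r0, r0, #10: r0=8+10=18
after ADD r2, r2, #4: r2=24+4=28
after SUB r3, r3, #1: r3=6-1=5
CMP r3, #5  (cmp 5,5)
BNE L0: not taken
after OR r0, r0, #13: r0=18|13=31
STR r0, [12] → M[12]=31
halt.
Total executed instructions: 48.

48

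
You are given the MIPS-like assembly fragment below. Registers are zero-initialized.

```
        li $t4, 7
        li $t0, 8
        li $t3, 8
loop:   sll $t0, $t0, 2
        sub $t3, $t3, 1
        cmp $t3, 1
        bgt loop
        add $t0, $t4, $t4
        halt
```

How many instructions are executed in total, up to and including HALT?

33

$t4=7
$t0=8
$t3=8
$t0=8<<2=32
$t3=8-1=7
cmp $t3, 1  (cmp 7,1)
bgt loop: taken
$t0=32<<2=128
$t3=7-1=6
cmp $t3, 1  (cmp 6,1)
bgt loop: taken
$t0=128<<2=512
$t3=6-1=5
cmp $t3, 1  (cmp 5,1)
bgt loop: taken
$t0=512<<2=2048
$t3=5-1=4
cmp $t3, 1  (cmp 4,1)
bgt loop: taken
$t0=2048<<2=8192
$t3=4-1=3
cmp $t3, 1  (cmp 3,1)
bgt loop: taken
$t0=8192<<2=32768
$t3=3-1=2
cmp $t3, 1  (cmp 2,1)
bgt loop: taken
$t0=32768<<2=131072
$t3=2-1=1
cmp $t3, 1  (cmp 1,1)
bgt loop: not taken
$t0=7+7=14
halt.
Total executed instructions: 33.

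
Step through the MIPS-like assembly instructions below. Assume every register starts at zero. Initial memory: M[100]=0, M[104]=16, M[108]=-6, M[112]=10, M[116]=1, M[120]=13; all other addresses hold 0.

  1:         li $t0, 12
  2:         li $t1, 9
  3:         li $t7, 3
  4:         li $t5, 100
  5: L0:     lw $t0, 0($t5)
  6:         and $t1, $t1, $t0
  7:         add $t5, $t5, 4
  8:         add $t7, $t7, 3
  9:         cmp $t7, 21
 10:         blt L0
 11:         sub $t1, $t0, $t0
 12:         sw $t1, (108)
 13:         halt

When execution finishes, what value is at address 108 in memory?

0

li $t0, 12 → $t0=12
li $t1, 9 → $t1=9
li $t7, 3 → $t7=3
li $t5, 100 → $t5=100
lw $t0, 0($t5) → $t0=M[100]=0
and $t1, $t1, $t0 → $t1=9&0=0
add $t5, $t5, 4 → $t5=100+4=104
add $t7, $t7, 3 → $t7=3+3=6
cmp $t7, 21  (cmp 6,21)
blt L0: taken
lw $t0, 0($t5) → $t0=M[104]=16
and $t1, $t1, $t0 → $t1=0&16=0
add $t5, $t5, 4 → $t5=104+4=108
add $t7, $t7, 3 → $t7=6+3=9
cmp $t7, 21  (cmp 9,21)
blt L0: taken
lw $t0, 0($t5) → $t0=M[108]=-6
and $t1, $t1, $t0 → $t1=0&(-6)=0
add $t5, $t5, 4 → $t5=108+4=112
add $t7, $t7, 3 → $t7=9+3=12
cmp $t7, 21  (cmp 12,21)
blt L0: taken
lw $t0, 0($t5) → $t0=M[112]=10
and $t1, $t1, $t0 → $t1=0&10=0
add $t5, $t5, 4 → $t5=112+4=116
add $t7, $t7, 3 → $t7=12+3=15
cmp $t7, 21  (cmp 15,21)
blt L0: taken
lw $t0, 0($t5) → $t0=M[116]=1
and $t1, $t1, $t0 → $t1=0&1=0
add $t5, $t5, 4 → $t5=116+4=120
add $t7, $t7, 3 → $t7=15+3=18
cmp $t7, 21  (cmp 18,21)
blt L0: taken
lw $t0, 0($t5) → $t0=M[120]=13
and $t1, $t1, $t0 → $t1=0&13=0
add $t5, $t5, 4 → $t5=120+4=124
add $t7, $t7, 3 → $t7=18+3=21
cmp $t7, 21  (cmp 21,21)
blt L0: not taken
sub $t1, $t0, $t0 → $t1=13-13=0
sw $t1, (108) → M[108]=0
halt.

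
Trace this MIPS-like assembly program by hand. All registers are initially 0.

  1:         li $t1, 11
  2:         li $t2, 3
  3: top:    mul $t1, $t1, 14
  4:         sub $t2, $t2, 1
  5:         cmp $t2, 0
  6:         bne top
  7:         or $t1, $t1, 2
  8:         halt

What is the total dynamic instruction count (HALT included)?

16

after li $t1, 11: $t1=11
after li $t2, 3: $t2=3
after mul $t1, $t1, 14: $t1=11*14=154
after sub $t2, $t2, 1: $t2=3-1=2
cmp $t2, 0  (cmp 2,0)
bne top: taken
after mul $t1, $t1, 14: $t1=154*14=2156
after sub $t2, $t2, 1: $t2=2-1=1
cmp $t2, 0  (cmp 1,0)
bne top: taken
after mul $t1, $t1, 14: $t1=2156*14=30184
after sub $t2, $t2, 1: $t2=1-1=0
cmp $t2, 0  (cmp 0,0)
bne top: not taken
after or $t1, $t1, 2: $t1=30184|2=30186
halt.
Total executed instructions: 16.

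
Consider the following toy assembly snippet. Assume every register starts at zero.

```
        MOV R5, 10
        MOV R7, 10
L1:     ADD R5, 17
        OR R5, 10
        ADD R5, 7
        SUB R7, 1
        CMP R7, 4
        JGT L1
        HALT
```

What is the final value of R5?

194

R5=10
R7=10
R5=10+17=27
R5=27|10=27
R5=27+7=34
R7=10-1=9
CMP R7, 4  (cmp 9,4)
JGT L1: taken
R5=34+17=51
R5=51|10=59
R5=59+7=66
R7=9-1=8
CMP R7, 4  (cmp 8,4)
JGT L1: taken
R5=66+17=83
R5=83|10=91
R5=91+7=98
R7=8-1=7
CMP R7, 4  (cmp 7,4)
JGT L1: taken
R5=98+17=115
R5=115|10=123
R5=123+7=130
R7=7-1=6
CMP R7, 4  (cmp 6,4)
JGT L1: taken
R5=130+17=147
R5=147|10=155
R5=155+7=162
R7=6-1=5
CMP R7, 4  (cmp 5,4)
JGT L1: taken
R5=162+17=179
R5=179|10=187
R5=187+7=194
R7=5-1=4
CMP R7, 4  (cmp 4,4)
JGT L1: not taken
halt.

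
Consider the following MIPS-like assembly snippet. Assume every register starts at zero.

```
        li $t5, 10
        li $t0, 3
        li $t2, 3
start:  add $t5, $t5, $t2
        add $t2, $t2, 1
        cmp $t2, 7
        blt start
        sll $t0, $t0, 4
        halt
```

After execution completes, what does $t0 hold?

li $t5, 10 → $t5=10
li $t0, 3 → $t0=3
li $t2, 3 → $t2=3
add $t5, $t5, $t2 → $t5=10+3=13
add $t2, $t2, 1 → $t2=3+1=4
cmp $t2, 7  (cmp 4,7)
blt start: taken
add $t5, $t5, $t2 → $t5=13+4=17
add $t2, $t2, 1 → $t2=4+1=5
cmp $t2, 7  (cmp 5,7)
blt start: taken
add $t5, $t5, $t2 → $t5=17+5=22
add $t2, $t2, 1 → $t2=5+1=6
cmp $t2, 7  (cmp 6,7)
blt start: taken
add $t5, $t5, $t2 → $t5=22+6=28
add $t2, $t2, 1 → $t2=6+1=7
cmp $t2, 7  (cmp 7,7)
blt start: not taken
sll $t0, $t0, 4 → $t0=3<<4=48
halt.

48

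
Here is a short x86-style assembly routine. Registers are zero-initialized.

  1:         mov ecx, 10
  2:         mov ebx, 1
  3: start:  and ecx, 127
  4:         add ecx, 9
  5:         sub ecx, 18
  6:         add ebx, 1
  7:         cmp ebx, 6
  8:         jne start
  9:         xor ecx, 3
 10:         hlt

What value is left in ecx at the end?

94

ecx=10
ebx=1
ecx=10&127=10
ecx=10+9=19
ecx=19-18=1
ebx=1+1=2
cmp ebx, 6  (cmp 2,6)
jne start: taken
ecx=1&127=1
ecx=1+9=10
ecx=10-18=-8
ebx=2+1=3
cmp ebx, 6  (cmp 3,6)
jne start: taken
ecx=(-8)&127=120
ecx=120+9=129
ecx=129-18=111
ebx=3+1=4
cmp ebx, 6  (cmp 4,6)
jne start: taken
ecx=111&127=111
ecx=111+9=120
ecx=120-18=102
ebx=4+1=5
cmp ebx, 6  (cmp 5,6)
jne start: taken
ecx=102&127=102
ecx=102+9=111
ecx=111-18=93
ebx=5+1=6
cmp ebx, 6  (cmp 6,6)
jne start: not taken
ecx=93^3=94
halt.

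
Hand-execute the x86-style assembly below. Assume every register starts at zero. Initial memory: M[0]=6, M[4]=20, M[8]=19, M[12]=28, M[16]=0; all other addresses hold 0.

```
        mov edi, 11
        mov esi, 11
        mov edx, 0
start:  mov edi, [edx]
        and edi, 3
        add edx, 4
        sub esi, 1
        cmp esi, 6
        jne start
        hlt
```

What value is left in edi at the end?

mov edi, 11 → edi=11
mov esi, 11 → esi=11
mov edx, 0 → edx=0
mov edi, [edx] → edi=M[0]=6
and edi, 3 → edi=6&3=2
add edx, 4 → edx=0+4=4
sub esi, 1 → esi=11-1=10
cmp esi, 6  (cmp 10,6)
jne start: taken
mov edi, [edx] → edi=M[4]=20
and edi, 3 → edi=20&3=0
add edx, 4 → edx=4+4=8
sub esi, 1 → esi=10-1=9
cmp esi, 6  (cmp 9,6)
jne start: taken
mov edi, [edx] → edi=M[8]=19
and edi, 3 → edi=19&3=3
add edx, 4 → edx=8+4=12
sub esi, 1 → esi=9-1=8
cmp esi, 6  (cmp 8,6)
jne start: taken
mov edi, [edx] → edi=M[12]=28
and edi, 3 → edi=28&3=0
add edx, 4 → edx=12+4=16
sub esi, 1 → esi=8-1=7
cmp esi, 6  (cmp 7,6)
jne start: taken
mov edi, [edx] → edi=M[16]=0
and edi, 3 → edi=0&3=0
add edx, 4 → edx=16+4=20
sub esi, 1 → esi=7-1=6
cmp esi, 6  (cmp 6,6)
jne start: not taken
halt.

0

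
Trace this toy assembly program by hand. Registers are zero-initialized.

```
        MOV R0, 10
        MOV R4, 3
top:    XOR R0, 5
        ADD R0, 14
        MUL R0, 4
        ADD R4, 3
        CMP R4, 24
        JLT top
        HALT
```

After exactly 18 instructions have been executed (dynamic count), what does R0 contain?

MOV R0, 10 → R0=10
MOV R4, 3 → R4=3
XOR R0, 5 → R0=10^5=15
ADD R0, 14 → R0=15+14=29
MUL R0, 4 → R0=29*4=116
ADD R4, 3 → R4=3+3=6
CMP R4, 24  (cmp 6,24)
JLT top: taken
XOR R0, 5 → R0=116^5=113
ADD R0, 14 → R0=113+14=127
MUL R0, 4 → R0=127*4=508
ADD R4, 3 → R4=6+3=9
CMP R4, 24  (cmp 9,24)
JLT top: taken
XOR R0, 5 → R0=508^5=505
ADD R0, 14 → R0=505+14=519
MUL R0, 4 → R0=519*4=2076
ADD R4, 3 → R4=9+3=12
After step 18: R0 = 2076.

2076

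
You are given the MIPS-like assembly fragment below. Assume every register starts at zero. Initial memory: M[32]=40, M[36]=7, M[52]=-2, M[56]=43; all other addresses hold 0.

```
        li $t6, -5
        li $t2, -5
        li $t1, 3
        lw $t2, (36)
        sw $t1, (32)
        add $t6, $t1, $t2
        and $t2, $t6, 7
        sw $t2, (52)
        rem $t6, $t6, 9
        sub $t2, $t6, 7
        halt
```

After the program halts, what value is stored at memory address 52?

$t6=-5
$t2=-5
$t1=3
$t2=M[36]=7
sw $t1, (32) → M[32]=3
$t6=3+7=10
$t2=10&7=2
sw $t2, (52) → M[52]=2
$t6=10%9=1
$t2=1-7=-6
halt.

2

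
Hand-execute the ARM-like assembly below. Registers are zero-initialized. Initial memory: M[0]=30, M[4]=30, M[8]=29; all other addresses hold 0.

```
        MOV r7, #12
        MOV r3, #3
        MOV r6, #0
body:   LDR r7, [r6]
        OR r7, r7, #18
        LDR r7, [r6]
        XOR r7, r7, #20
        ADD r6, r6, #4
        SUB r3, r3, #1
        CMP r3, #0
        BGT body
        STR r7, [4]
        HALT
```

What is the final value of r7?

9

after MOV r7, #12: r7=12
after MOV r3, #3: r3=3
after MOV r6, #0: r6=0
after LDR r7, [r6]: r7=M[0]=30
after OR r7, r7, #18: r7=30|18=30
after LDR r7, [r6]: r7=M[0]=30
after XOR r7, r7, #20: r7=30^20=10
after ADD r6, r6, #4: r6=0+4=4
after SUB r3, r3, #1: r3=3-1=2
CMP r3, #0  (cmp 2,0)
BGT body: taken
after LDR r7, [r6]: r7=M[4]=30
after OR r7, r7, #18: r7=30|18=30
after LDR r7, [r6]: r7=M[4]=30
after XOR r7, r7, #20: r7=30^20=10
after ADD r6, r6, #4: r6=4+4=8
after SUB r3, r3, #1: r3=2-1=1
CMP r3, #0  (cmp 1,0)
BGT body: taken
after LDR r7, [r6]: r7=M[8]=29
after OR r7, r7, #18: r7=29|18=31
after LDR r7, [r6]: r7=M[8]=29
after XOR r7, r7, #20: r7=29^20=9
after ADD r6, r6, #4: r6=8+4=12
after SUB r3, r3, #1: r3=1-1=0
CMP r3, #0  (cmp 0,0)
BGT body: not taken
STR r7, [4] → M[4]=9
halt.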